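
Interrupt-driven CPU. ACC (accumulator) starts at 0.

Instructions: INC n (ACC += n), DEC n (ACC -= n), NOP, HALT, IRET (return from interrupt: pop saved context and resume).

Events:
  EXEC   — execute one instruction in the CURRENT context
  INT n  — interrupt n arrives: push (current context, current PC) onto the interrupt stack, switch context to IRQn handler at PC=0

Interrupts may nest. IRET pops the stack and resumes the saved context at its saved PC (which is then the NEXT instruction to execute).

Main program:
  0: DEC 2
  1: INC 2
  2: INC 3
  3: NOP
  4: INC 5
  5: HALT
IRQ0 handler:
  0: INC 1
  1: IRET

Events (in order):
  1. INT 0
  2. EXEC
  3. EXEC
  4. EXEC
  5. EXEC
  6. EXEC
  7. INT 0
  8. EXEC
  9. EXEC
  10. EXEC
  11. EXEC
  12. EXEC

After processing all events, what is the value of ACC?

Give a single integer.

Answer: 10

Derivation:
Event 1 (INT 0): INT 0 arrives: push (MAIN, PC=0), enter IRQ0 at PC=0 (depth now 1)
Event 2 (EXEC): [IRQ0] PC=0: INC 1 -> ACC=1
Event 3 (EXEC): [IRQ0] PC=1: IRET -> resume MAIN at PC=0 (depth now 0)
Event 4 (EXEC): [MAIN] PC=0: DEC 2 -> ACC=-1
Event 5 (EXEC): [MAIN] PC=1: INC 2 -> ACC=1
Event 6 (EXEC): [MAIN] PC=2: INC 3 -> ACC=4
Event 7 (INT 0): INT 0 arrives: push (MAIN, PC=3), enter IRQ0 at PC=0 (depth now 1)
Event 8 (EXEC): [IRQ0] PC=0: INC 1 -> ACC=5
Event 9 (EXEC): [IRQ0] PC=1: IRET -> resume MAIN at PC=3 (depth now 0)
Event 10 (EXEC): [MAIN] PC=3: NOP
Event 11 (EXEC): [MAIN] PC=4: INC 5 -> ACC=10
Event 12 (EXEC): [MAIN] PC=5: HALT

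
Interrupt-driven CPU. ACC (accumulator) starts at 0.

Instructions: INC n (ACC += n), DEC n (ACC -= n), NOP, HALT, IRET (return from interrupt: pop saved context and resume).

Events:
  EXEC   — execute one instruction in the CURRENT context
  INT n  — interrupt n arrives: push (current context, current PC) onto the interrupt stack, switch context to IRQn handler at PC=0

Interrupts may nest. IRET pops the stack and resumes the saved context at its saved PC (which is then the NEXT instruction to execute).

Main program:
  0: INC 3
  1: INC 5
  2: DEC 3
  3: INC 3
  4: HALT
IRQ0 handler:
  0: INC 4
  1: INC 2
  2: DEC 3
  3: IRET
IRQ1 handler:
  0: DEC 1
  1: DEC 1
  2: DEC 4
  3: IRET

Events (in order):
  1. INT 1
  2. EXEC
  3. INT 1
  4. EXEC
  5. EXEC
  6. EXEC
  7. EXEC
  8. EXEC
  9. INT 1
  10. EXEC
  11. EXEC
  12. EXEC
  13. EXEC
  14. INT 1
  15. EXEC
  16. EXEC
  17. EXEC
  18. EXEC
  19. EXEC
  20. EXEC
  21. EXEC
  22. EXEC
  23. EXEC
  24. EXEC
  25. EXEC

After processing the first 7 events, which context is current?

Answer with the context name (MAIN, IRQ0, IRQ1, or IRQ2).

Event 1 (INT 1): INT 1 arrives: push (MAIN, PC=0), enter IRQ1 at PC=0 (depth now 1)
Event 2 (EXEC): [IRQ1] PC=0: DEC 1 -> ACC=-1
Event 3 (INT 1): INT 1 arrives: push (IRQ1, PC=1), enter IRQ1 at PC=0 (depth now 2)
Event 4 (EXEC): [IRQ1] PC=0: DEC 1 -> ACC=-2
Event 5 (EXEC): [IRQ1] PC=1: DEC 1 -> ACC=-3
Event 6 (EXEC): [IRQ1] PC=2: DEC 4 -> ACC=-7
Event 7 (EXEC): [IRQ1] PC=3: IRET -> resume IRQ1 at PC=1 (depth now 1)

Answer: IRQ1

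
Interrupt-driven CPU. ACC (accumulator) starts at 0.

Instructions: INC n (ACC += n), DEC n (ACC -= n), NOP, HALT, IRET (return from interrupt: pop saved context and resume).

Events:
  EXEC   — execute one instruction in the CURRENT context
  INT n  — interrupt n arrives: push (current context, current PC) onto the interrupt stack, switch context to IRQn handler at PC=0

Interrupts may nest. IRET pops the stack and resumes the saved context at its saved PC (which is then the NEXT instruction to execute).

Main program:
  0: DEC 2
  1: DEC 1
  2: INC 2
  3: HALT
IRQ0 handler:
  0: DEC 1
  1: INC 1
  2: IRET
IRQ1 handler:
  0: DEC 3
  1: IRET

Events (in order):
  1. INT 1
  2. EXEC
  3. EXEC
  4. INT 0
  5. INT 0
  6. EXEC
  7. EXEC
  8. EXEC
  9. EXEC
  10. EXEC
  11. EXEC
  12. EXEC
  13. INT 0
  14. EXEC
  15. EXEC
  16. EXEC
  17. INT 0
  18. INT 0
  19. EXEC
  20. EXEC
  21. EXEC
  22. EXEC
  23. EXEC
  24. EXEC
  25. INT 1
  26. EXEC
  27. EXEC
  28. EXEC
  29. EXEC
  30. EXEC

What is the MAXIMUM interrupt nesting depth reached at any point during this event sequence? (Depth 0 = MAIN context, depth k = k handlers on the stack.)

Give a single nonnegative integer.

Answer: 2

Derivation:
Event 1 (INT 1): INT 1 arrives: push (MAIN, PC=0), enter IRQ1 at PC=0 (depth now 1) [depth=1]
Event 2 (EXEC): [IRQ1] PC=0: DEC 3 -> ACC=-3 [depth=1]
Event 3 (EXEC): [IRQ1] PC=1: IRET -> resume MAIN at PC=0 (depth now 0) [depth=0]
Event 4 (INT 0): INT 0 arrives: push (MAIN, PC=0), enter IRQ0 at PC=0 (depth now 1) [depth=1]
Event 5 (INT 0): INT 0 arrives: push (IRQ0, PC=0), enter IRQ0 at PC=0 (depth now 2) [depth=2]
Event 6 (EXEC): [IRQ0] PC=0: DEC 1 -> ACC=-4 [depth=2]
Event 7 (EXEC): [IRQ0] PC=1: INC 1 -> ACC=-3 [depth=2]
Event 8 (EXEC): [IRQ0] PC=2: IRET -> resume IRQ0 at PC=0 (depth now 1) [depth=1]
Event 9 (EXEC): [IRQ0] PC=0: DEC 1 -> ACC=-4 [depth=1]
Event 10 (EXEC): [IRQ0] PC=1: INC 1 -> ACC=-3 [depth=1]
Event 11 (EXEC): [IRQ0] PC=2: IRET -> resume MAIN at PC=0 (depth now 0) [depth=0]
Event 12 (EXEC): [MAIN] PC=0: DEC 2 -> ACC=-5 [depth=0]
Event 13 (INT 0): INT 0 arrives: push (MAIN, PC=1), enter IRQ0 at PC=0 (depth now 1) [depth=1]
Event 14 (EXEC): [IRQ0] PC=0: DEC 1 -> ACC=-6 [depth=1]
Event 15 (EXEC): [IRQ0] PC=1: INC 1 -> ACC=-5 [depth=1]
Event 16 (EXEC): [IRQ0] PC=2: IRET -> resume MAIN at PC=1 (depth now 0) [depth=0]
Event 17 (INT 0): INT 0 arrives: push (MAIN, PC=1), enter IRQ0 at PC=0 (depth now 1) [depth=1]
Event 18 (INT 0): INT 0 arrives: push (IRQ0, PC=0), enter IRQ0 at PC=0 (depth now 2) [depth=2]
Event 19 (EXEC): [IRQ0] PC=0: DEC 1 -> ACC=-6 [depth=2]
Event 20 (EXEC): [IRQ0] PC=1: INC 1 -> ACC=-5 [depth=2]
Event 21 (EXEC): [IRQ0] PC=2: IRET -> resume IRQ0 at PC=0 (depth now 1) [depth=1]
Event 22 (EXEC): [IRQ0] PC=0: DEC 1 -> ACC=-6 [depth=1]
Event 23 (EXEC): [IRQ0] PC=1: INC 1 -> ACC=-5 [depth=1]
Event 24 (EXEC): [IRQ0] PC=2: IRET -> resume MAIN at PC=1 (depth now 0) [depth=0]
Event 25 (INT 1): INT 1 arrives: push (MAIN, PC=1), enter IRQ1 at PC=0 (depth now 1) [depth=1]
Event 26 (EXEC): [IRQ1] PC=0: DEC 3 -> ACC=-8 [depth=1]
Event 27 (EXEC): [IRQ1] PC=1: IRET -> resume MAIN at PC=1 (depth now 0) [depth=0]
Event 28 (EXEC): [MAIN] PC=1: DEC 1 -> ACC=-9 [depth=0]
Event 29 (EXEC): [MAIN] PC=2: INC 2 -> ACC=-7 [depth=0]
Event 30 (EXEC): [MAIN] PC=3: HALT [depth=0]
Max depth observed: 2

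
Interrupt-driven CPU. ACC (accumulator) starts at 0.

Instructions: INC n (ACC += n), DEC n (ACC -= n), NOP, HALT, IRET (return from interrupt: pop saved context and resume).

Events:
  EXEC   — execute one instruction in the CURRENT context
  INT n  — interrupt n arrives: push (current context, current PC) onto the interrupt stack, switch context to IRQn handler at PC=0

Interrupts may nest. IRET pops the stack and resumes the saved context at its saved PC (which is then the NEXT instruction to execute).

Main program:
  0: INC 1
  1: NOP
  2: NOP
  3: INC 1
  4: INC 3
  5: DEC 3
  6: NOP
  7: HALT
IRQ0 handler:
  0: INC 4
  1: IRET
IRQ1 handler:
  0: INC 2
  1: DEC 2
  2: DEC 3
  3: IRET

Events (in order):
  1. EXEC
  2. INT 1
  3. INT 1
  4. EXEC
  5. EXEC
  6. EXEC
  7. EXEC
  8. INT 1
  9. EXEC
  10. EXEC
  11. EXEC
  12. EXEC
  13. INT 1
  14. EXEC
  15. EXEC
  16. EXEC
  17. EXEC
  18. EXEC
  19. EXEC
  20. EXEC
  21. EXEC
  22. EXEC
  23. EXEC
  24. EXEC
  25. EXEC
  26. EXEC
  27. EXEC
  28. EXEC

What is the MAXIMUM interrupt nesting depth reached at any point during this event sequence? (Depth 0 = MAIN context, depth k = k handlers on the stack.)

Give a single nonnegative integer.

Event 1 (EXEC): [MAIN] PC=0: INC 1 -> ACC=1 [depth=0]
Event 2 (INT 1): INT 1 arrives: push (MAIN, PC=1), enter IRQ1 at PC=0 (depth now 1) [depth=1]
Event 3 (INT 1): INT 1 arrives: push (IRQ1, PC=0), enter IRQ1 at PC=0 (depth now 2) [depth=2]
Event 4 (EXEC): [IRQ1] PC=0: INC 2 -> ACC=3 [depth=2]
Event 5 (EXEC): [IRQ1] PC=1: DEC 2 -> ACC=1 [depth=2]
Event 6 (EXEC): [IRQ1] PC=2: DEC 3 -> ACC=-2 [depth=2]
Event 7 (EXEC): [IRQ1] PC=3: IRET -> resume IRQ1 at PC=0 (depth now 1) [depth=1]
Event 8 (INT 1): INT 1 arrives: push (IRQ1, PC=0), enter IRQ1 at PC=0 (depth now 2) [depth=2]
Event 9 (EXEC): [IRQ1] PC=0: INC 2 -> ACC=0 [depth=2]
Event 10 (EXEC): [IRQ1] PC=1: DEC 2 -> ACC=-2 [depth=2]
Event 11 (EXEC): [IRQ1] PC=2: DEC 3 -> ACC=-5 [depth=2]
Event 12 (EXEC): [IRQ1] PC=3: IRET -> resume IRQ1 at PC=0 (depth now 1) [depth=1]
Event 13 (INT 1): INT 1 arrives: push (IRQ1, PC=0), enter IRQ1 at PC=0 (depth now 2) [depth=2]
Event 14 (EXEC): [IRQ1] PC=0: INC 2 -> ACC=-3 [depth=2]
Event 15 (EXEC): [IRQ1] PC=1: DEC 2 -> ACC=-5 [depth=2]
Event 16 (EXEC): [IRQ1] PC=2: DEC 3 -> ACC=-8 [depth=2]
Event 17 (EXEC): [IRQ1] PC=3: IRET -> resume IRQ1 at PC=0 (depth now 1) [depth=1]
Event 18 (EXEC): [IRQ1] PC=0: INC 2 -> ACC=-6 [depth=1]
Event 19 (EXEC): [IRQ1] PC=1: DEC 2 -> ACC=-8 [depth=1]
Event 20 (EXEC): [IRQ1] PC=2: DEC 3 -> ACC=-11 [depth=1]
Event 21 (EXEC): [IRQ1] PC=3: IRET -> resume MAIN at PC=1 (depth now 0) [depth=0]
Event 22 (EXEC): [MAIN] PC=1: NOP [depth=0]
Event 23 (EXEC): [MAIN] PC=2: NOP [depth=0]
Event 24 (EXEC): [MAIN] PC=3: INC 1 -> ACC=-10 [depth=0]
Event 25 (EXEC): [MAIN] PC=4: INC 3 -> ACC=-7 [depth=0]
Event 26 (EXEC): [MAIN] PC=5: DEC 3 -> ACC=-10 [depth=0]
Event 27 (EXEC): [MAIN] PC=6: NOP [depth=0]
Event 28 (EXEC): [MAIN] PC=7: HALT [depth=0]
Max depth observed: 2

Answer: 2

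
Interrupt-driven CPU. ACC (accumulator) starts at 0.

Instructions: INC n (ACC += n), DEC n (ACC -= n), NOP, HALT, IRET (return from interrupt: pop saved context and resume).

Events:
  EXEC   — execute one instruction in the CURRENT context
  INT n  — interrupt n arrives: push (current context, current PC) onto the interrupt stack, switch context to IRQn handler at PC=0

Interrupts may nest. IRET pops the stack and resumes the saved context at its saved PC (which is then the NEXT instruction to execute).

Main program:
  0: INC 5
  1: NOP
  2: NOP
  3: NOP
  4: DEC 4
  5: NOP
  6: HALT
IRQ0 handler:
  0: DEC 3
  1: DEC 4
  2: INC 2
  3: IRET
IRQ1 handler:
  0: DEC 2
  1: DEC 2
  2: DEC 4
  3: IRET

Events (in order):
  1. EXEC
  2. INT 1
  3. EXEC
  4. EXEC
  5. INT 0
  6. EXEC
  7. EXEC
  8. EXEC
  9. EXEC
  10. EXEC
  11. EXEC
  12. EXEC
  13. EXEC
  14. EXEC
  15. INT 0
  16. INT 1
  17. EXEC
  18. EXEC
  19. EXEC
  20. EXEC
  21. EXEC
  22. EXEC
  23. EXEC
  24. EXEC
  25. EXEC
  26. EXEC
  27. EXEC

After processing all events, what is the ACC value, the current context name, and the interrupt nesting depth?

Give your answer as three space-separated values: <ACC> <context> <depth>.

Event 1 (EXEC): [MAIN] PC=0: INC 5 -> ACC=5
Event 2 (INT 1): INT 1 arrives: push (MAIN, PC=1), enter IRQ1 at PC=0 (depth now 1)
Event 3 (EXEC): [IRQ1] PC=0: DEC 2 -> ACC=3
Event 4 (EXEC): [IRQ1] PC=1: DEC 2 -> ACC=1
Event 5 (INT 0): INT 0 arrives: push (IRQ1, PC=2), enter IRQ0 at PC=0 (depth now 2)
Event 6 (EXEC): [IRQ0] PC=0: DEC 3 -> ACC=-2
Event 7 (EXEC): [IRQ0] PC=1: DEC 4 -> ACC=-6
Event 8 (EXEC): [IRQ0] PC=2: INC 2 -> ACC=-4
Event 9 (EXEC): [IRQ0] PC=3: IRET -> resume IRQ1 at PC=2 (depth now 1)
Event 10 (EXEC): [IRQ1] PC=2: DEC 4 -> ACC=-8
Event 11 (EXEC): [IRQ1] PC=3: IRET -> resume MAIN at PC=1 (depth now 0)
Event 12 (EXEC): [MAIN] PC=1: NOP
Event 13 (EXEC): [MAIN] PC=2: NOP
Event 14 (EXEC): [MAIN] PC=3: NOP
Event 15 (INT 0): INT 0 arrives: push (MAIN, PC=4), enter IRQ0 at PC=0 (depth now 1)
Event 16 (INT 1): INT 1 arrives: push (IRQ0, PC=0), enter IRQ1 at PC=0 (depth now 2)
Event 17 (EXEC): [IRQ1] PC=0: DEC 2 -> ACC=-10
Event 18 (EXEC): [IRQ1] PC=1: DEC 2 -> ACC=-12
Event 19 (EXEC): [IRQ1] PC=2: DEC 4 -> ACC=-16
Event 20 (EXEC): [IRQ1] PC=3: IRET -> resume IRQ0 at PC=0 (depth now 1)
Event 21 (EXEC): [IRQ0] PC=0: DEC 3 -> ACC=-19
Event 22 (EXEC): [IRQ0] PC=1: DEC 4 -> ACC=-23
Event 23 (EXEC): [IRQ0] PC=2: INC 2 -> ACC=-21
Event 24 (EXEC): [IRQ0] PC=3: IRET -> resume MAIN at PC=4 (depth now 0)
Event 25 (EXEC): [MAIN] PC=4: DEC 4 -> ACC=-25
Event 26 (EXEC): [MAIN] PC=5: NOP
Event 27 (EXEC): [MAIN] PC=6: HALT

Answer: -25 MAIN 0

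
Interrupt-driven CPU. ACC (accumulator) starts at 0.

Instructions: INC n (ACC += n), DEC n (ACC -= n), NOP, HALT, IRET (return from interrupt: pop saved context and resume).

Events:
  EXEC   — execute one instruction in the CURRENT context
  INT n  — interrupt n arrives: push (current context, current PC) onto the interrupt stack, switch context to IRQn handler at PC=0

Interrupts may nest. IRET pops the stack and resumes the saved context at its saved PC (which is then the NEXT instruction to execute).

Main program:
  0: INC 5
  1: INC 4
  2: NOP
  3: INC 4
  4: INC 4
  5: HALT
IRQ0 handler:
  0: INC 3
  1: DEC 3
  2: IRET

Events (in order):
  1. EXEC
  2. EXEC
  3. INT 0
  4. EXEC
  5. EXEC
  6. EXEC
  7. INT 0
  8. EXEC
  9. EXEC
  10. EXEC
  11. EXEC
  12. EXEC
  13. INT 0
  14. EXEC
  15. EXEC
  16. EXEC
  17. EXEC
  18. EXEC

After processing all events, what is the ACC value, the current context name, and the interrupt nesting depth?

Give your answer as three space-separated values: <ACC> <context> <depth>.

Answer: 17 MAIN 0

Derivation:
Event 1 (EXEC): [MAIN] PC=0: INC 5 -> ACC=5
Event 2 (EXEC): [MAIN] PC=1: INC 4 -> ACC=9
Event 3 (INT 0): INT 0 arrives: push (MAIN, PC=2), enter IRQ0 at PC=0 (depth now 1)
Event 4 (EXEC): [IRQ0] PC=0: INC 3 -> ACC=12
Event 5 (EXEC): [IRQ0] PC=1: DEC 3 -> ACC=9
Event 6 (EXEC): [IRQ0] PC=2: IRET -> resume MAIN at PC=2 (depth now 0)
Event 7 (INT 0): INT 0 arrives: push (MAIN, PC=2), enter IRQ0 at PC=0 (depth now 1)
Event 8 (EXEC): [IRQ0] PC=0: INC 3 -> ACC=12
Event 9 (EXEC): [IRQ0] PC=1: DEC 3 -> ACC=9
Event 10 (EXEC): [IRQ0] PC=2: IRET -> resume MAIN at PC=2 (depth now 0)
Event 11 (EXEC): [MAIN] PC=2: NOP
Event 12 (EXEC): [MAIN] PC=3: INC 4 -> ACC=13
Event 13 (INT 0): INT 0 arrives: push (MAIN, PC=4), enter IRQ0 at PC=0 (depth now 1)
Event 14 (EXEC): [IRQ0] PC=0: INC 3 -> ACC=16
Event 15 (EXEC): [IRQ0] PC=1: DEC 3 -> ACC=13
Event 16 (EXEC): [IRQ0] PC=2: IRET -> resume MAIN at PC=4 (depth now 0)
Event 17 (EXEC): [MAIN] PC=4: INC 4 -> ACC=17
Event 18 (EXEC): [MAIN] PC=5: HALT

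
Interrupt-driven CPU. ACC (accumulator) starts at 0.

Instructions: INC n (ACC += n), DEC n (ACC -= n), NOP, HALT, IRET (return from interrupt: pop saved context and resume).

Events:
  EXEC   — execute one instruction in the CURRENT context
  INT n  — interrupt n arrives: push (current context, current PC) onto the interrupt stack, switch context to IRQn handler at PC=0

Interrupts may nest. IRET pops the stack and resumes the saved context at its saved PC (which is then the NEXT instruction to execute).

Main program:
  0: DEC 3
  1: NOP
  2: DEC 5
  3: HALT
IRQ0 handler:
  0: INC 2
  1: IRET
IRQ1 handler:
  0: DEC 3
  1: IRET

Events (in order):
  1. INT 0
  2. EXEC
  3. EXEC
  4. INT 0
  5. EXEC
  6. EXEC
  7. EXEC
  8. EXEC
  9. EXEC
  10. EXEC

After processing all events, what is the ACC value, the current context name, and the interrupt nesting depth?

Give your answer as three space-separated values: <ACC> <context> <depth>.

Event 1 (INT 0): INT 0 arrives: push (MAIN, PC=0), enter IRQ0 at PC=0 (depth now 1)
Event 2 (EXEC): [IRQ0] PC=0: INC 2 -> ACC=2
Event 3 (EXEC): [IRQ0] PC=1: IRET -> resume MAIN at PC=0 (depth now 0)
Event 4 (INT 0): INT 0 arrives: push (MAIN, PC=0), enter IRQ0 at PC=0 (depth now 1)
Event 5 (EXEC): [IRQ0] PC=0: INC 2 -> ACC=4
Event 6 (EXEC): [IRQ0] PC=1: IRET -> resume MAIN at PC=0 (depth now 0)
Event 7 (EXEC): [MAIN] PC=0: DEC 3 -> ACC=1
Event 8 (EXEC): [MAIN] PC=1: NOP
Event 9 (EXEC): [MAIN] PC=2: DEC 5 -> ACC=-4
Event 10 (EXEC): [MAIN] PC=3: HALT

Answer: -4 MAIN 0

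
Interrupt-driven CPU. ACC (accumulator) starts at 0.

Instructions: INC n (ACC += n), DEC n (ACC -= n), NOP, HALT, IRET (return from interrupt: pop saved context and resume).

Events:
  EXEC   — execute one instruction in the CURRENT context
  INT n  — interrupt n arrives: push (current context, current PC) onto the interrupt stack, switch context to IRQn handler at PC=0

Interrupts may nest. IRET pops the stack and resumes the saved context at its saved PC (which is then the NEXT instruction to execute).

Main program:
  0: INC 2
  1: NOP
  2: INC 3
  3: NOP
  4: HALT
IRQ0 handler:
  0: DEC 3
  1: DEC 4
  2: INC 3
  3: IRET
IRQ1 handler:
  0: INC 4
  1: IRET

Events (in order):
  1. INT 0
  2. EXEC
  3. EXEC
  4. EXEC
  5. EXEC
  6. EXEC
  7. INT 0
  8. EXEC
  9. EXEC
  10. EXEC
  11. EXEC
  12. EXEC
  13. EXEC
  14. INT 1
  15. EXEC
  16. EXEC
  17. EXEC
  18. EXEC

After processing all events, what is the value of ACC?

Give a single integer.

Answer: 1

Derivation:
Event 1 (INT 0): INT 0 arrives: push (MAIN, PC=0), enter IRQ0 at PC=0 (depth now 1)
Event 2 (EXEC): [IRQ0] PC=0: DEC 3 -> ACC=-3
Event 3 (EXEC): [IRQ0] PC=1: DEC 4 -> ACC=-7
Event 4 (EXEC): [IRQ0] PC=2: INC 3 -> ACC=-4
Event 5 (EXEC): [IRQ0] PC=3: IRET -> resume MAIN at PC=0 (depth now 0)
Event 6 (EXEC): [MAIN] PC=0: INC 2 -> ACC=-2
Event 7 (INT 0): INT 0 arrives: push (MAIN, PC=1), enter IRQ0 at PC=0 (depth now 1)
Event 8 (EXEC): [IRQ0] PC=0: DEC 3 -> ACC=-5
Event 9 (EXEC): [IRQ0] PC=1: DEC 4 -> ACC=-9
Event 10 (EXEC): [IRQ0] PC=2: INC 3 -> ACC=-6
Event 11 (EXEC): [IRQ0] PC=3: IRET -> resume MAIN at PC=1 (depth now 0)
Event 12 (EXEC): [MAIN] PC=1: NOP
Event 13 (EXEC): [MAIN] PC=2: INC 3 -> ACC=-3
Event 14 (INT 1): INT 1 arrives: push (MAIN, PC=3), enter IRQ1 at PC=0 (depth now 1)
Event 15 (EXEC): [IRQ1] PC=0: INC 4 -> ACC=1
Event 16 (EXEC): [IRQ1] PC=1: IRET -> resume MAIN at PC=3 (depth now 0)
Event 17 (EXEC): [MAIN] PC=3: NOP
Event 18 (EXEC): [MAIN] PC=4: HALT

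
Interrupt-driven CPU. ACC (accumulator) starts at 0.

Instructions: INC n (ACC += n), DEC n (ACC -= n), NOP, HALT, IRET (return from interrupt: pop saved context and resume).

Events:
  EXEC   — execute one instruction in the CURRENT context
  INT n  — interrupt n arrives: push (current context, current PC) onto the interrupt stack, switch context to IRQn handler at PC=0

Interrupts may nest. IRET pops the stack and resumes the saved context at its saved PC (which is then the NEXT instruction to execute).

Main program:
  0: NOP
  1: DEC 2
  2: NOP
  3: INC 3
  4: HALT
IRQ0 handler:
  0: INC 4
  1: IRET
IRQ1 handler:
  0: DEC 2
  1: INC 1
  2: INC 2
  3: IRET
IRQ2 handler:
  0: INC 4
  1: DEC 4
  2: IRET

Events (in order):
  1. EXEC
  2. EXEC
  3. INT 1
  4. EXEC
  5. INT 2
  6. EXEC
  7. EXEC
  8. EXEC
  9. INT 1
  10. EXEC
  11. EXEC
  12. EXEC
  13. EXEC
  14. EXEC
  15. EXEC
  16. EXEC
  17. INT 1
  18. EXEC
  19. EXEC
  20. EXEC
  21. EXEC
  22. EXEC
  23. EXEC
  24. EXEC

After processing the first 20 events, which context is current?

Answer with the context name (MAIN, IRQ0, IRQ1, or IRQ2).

Answer: IRQ1

Derivation:
Event 1 (EXEC): [MAIN] PC=0: NOP
Event 2 (EXEC): [MAIN] PC=1: DEC 2 -> ACC=-2
Event 3 (INT 1): INT 1 arrives: push (MAIN, PC=2), enter IRQ1 at PC=0 (depth now 1)
Event 4 (EXEC): [IRQ1] PC=0: DEC 2 -> ACC=-4
Event 5 (INT 2): INT 2 arrives: push (IRQ1, PC=1), enter IRQ2 at PC=0 (depth now 2)
Event 6 (EXEC): [IRQ2] PC=0: INC 4 -> ACC=0
Event 7 (EXEC): [IRQ2] PC=1: DEC 4 -> ACC=-4
Event 8 (EXEC): [IRQ2] PC=2: IRET -> resume IRQ1 at PC=1 (depth now 1)
Event 9 (INT 1): INT 1 arrives: push (IRQ1, PC=1), enter IRQ1 at PC=0 (depth now 2)
Event 10 (EXEC): [IRQ1] PC=0: DEC 2 -> ACC=-6
Event 11 (EXEC): [IRQ1] PC=1: INC 1 -> ACC=-5
Event 12 (EXEC): [IRQ1] PC=2: INC 2 -> ACC=-3
Event 13 (EXEC): [IRQ1] PC=3: IRET -> resume IRQ1 at PC=1 (depth now 1)
Event 14 (EXEC): [IRQ1] PC=1: INC 1 -> ACC=-2
Event 15 (EXEC): [IRQ1] PC=2: INC 2 -> ACC=0
Event 16 (EXEC): [IRQ1] PC=3: IRET -> resume MAIN at PC=2 (depth now 0)
Event 17 (INT 1): INT 1 arrives: push (MAIN, PC=2), enter IRQ1 at PC=0 (depth now 1)
Event 18 (EXEC): [IRQ1] PC=0: DEC 2 -> ACC=-2
Event 19 (EXEC): [IRQ1] PC=1: INC 1 -> ACC=-1
Event 20 (EXEC): [IRQ1] PC=2: INC 2 -> ACC=1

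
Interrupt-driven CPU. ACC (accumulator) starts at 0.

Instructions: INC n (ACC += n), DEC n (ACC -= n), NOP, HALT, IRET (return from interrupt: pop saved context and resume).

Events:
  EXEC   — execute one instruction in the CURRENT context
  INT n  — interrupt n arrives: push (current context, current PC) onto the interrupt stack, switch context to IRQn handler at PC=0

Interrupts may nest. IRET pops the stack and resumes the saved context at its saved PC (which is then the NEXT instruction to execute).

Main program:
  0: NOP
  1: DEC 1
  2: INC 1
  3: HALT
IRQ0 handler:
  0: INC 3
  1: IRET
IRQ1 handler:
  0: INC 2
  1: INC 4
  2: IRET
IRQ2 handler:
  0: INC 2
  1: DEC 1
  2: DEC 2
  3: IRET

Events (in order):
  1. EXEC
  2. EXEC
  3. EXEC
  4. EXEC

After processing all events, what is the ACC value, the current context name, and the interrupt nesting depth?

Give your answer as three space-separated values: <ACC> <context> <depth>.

Answer: 0 MAIN 0

Derivation:
Event 1 (EXEC): [MAIN] PC=0: NOP
Event 2 (EXEC): [MAIN] PC=1: DEC 1 -> ACC=-1
Event 3 (EXEC): [MAIN] PC=2: INC 1 -> ACC=0
Event 4 (EXEC): [MAIN] PC=3: HALT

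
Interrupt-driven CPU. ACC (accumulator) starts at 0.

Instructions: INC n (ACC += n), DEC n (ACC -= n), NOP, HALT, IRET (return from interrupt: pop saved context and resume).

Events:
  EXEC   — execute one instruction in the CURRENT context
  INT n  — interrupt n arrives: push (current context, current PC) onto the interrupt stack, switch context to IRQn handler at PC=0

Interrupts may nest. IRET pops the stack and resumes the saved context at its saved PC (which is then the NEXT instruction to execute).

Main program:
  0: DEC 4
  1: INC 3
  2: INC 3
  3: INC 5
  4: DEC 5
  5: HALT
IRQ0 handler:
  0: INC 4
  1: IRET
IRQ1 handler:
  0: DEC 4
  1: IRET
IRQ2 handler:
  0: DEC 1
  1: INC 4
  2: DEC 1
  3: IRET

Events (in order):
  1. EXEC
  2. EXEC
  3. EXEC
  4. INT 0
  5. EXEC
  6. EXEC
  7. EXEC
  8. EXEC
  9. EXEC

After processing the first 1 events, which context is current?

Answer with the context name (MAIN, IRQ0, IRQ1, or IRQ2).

Event 1 (EXEC): [MAIN] PC=0: DEC 4 -> ACC=-4

Answer: MAIN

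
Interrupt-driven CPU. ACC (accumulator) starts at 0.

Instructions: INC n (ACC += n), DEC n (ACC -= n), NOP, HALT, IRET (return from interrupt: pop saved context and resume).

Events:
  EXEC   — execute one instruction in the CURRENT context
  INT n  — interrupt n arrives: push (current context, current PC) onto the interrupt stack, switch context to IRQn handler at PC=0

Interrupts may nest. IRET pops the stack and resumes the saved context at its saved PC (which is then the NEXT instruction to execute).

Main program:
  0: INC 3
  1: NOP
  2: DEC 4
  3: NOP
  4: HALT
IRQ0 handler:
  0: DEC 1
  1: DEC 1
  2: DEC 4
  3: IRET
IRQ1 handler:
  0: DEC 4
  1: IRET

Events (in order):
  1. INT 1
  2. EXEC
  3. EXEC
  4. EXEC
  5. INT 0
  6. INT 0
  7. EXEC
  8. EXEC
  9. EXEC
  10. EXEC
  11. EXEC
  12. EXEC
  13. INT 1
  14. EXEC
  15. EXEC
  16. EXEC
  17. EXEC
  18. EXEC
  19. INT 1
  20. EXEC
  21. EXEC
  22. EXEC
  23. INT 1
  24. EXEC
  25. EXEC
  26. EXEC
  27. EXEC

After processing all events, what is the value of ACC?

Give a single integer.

Event 1 (INT 1): INT 1 arrives: push (MAIN, PC=0), enter IRQ1 at PC=0 (depth now 1)
Event 2 (EXEC): [IRQ1] PC=0: DEC 4 -> ACC=-4
Event 3 (EXEC): [IRQ1] PC=1: IRET -> resume MAIN at PC=0 (depth now 0)
Event 4 (EXEC): [MAIN] PC=0: INC 3 -> ACC=-1
Event 5 (INT 0): INT 0 arrives: push (MAIN, PC=1), enter IRQ0 at PC=0 (depth now 1)
Event 6 (INT 0): INT 0 arrives: push (IRQ0, PC=0), enter IRQ0 at PC=0 (depth now 2)
Event 7 (EXEC): [IRQ0] PC=0: DEC 1 -> ACC=-2
Event 8 (EXEC): [IRQ0] PC=1: DEC 1 -> ACC=-3
Event 9 (EXEC): [IRQ0] PC=2: DEC 4 -> ACC=-7
Event 10 (EXEC): [IRQ0] PC=3: IRET -> resume IRQ0 at PC=0 (depth now 1)
Event 11 (EXEC): [IRQ0] PC=0: DEC 1 -> ACC=-8
Event 12 (EXEC): [IRQ0] PC=1: DEC 1 -> ACC=-9
Event 13 (INT 1): INT 1 arrives: push (IRQ0, PC=2), enter IRQ1 at PC=0 (depth now 2)
Event 14 (EXEC): [IRQ1] PC=0: DEC 4 -> ACC=-13
Event 15 (EXEC): [IRQ1] PC=1: IRET -> resume IRQ0 at PC=2 (depth now 1)
Event 16 (EXEC): [IRQ0] PC=2: DEC 4 -> ACC=-17
Event 17 (EXEC): [IRQ0] PC=3: IRET -> resume MAIN at PC=1 (depth now 0)
Event 18 (EXEC): [MAIN] PC=1: NOP
Event 19 (INT 1): INT 1 arrives: push (MAIN, PC=2), enter IRQ1 at PC=0 (depth now 1)
Event 20 (EXEC): [IRQ1] PC=0: DEC 4 -> ACC=-21
Event 21 (EXEC): [IRQ1] PC=1: IRET -> resume MAIN at PC=2 (depth now 0)
Event 22 (EXEC): [MAIN] PC=2: DEC 4 -> ACC=-25
Event 23 (INT 1): INT 1 arrives: push (MAIN, PC=3), enter IRQ1 at PC=0 (depth now 1)
Event 24 (EXEC): [IRQ1] PC=0: DEC 4 -> ACC=-29
Event 25 (EXEC): [IRQ1] PC=1: IRET -> resume MAIN at PC=3 (depth now 0)
Event 26 (EXEC): [MAIN] PC=3: NOP
Event 27 (EXEC): [MAIN] PC=4: HALT

Answer: -29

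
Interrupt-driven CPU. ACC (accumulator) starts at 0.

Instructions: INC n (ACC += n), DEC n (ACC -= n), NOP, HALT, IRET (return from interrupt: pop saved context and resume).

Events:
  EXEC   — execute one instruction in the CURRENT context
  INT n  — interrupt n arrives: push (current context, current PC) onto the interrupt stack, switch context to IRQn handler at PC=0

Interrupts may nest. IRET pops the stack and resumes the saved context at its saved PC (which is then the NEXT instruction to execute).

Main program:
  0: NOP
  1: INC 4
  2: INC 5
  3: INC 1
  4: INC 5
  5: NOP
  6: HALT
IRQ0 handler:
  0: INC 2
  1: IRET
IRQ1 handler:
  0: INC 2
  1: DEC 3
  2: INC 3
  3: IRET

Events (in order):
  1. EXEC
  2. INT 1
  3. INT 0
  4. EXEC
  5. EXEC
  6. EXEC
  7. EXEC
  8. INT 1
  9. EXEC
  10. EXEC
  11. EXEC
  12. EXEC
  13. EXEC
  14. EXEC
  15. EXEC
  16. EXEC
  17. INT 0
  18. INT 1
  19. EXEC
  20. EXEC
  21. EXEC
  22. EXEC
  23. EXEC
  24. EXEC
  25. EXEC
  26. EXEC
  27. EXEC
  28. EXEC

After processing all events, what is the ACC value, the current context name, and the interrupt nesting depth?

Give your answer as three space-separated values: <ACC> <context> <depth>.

Event 1 (EXEC): [MAIN] PC=0: NOP
Event 2 (INT 1): INT 1 arrives: push (MAIN, PC=1), enter IRQ1 at PC=0 (depth now 1)
Event 3 (INT 0): INT 0 arrives: push (IRQ1, PC=0), enter IRQ0 at PC=0 (depth now 2)
Event 4 (EXEC): [IRQ0] PC=0: INC 2 -> ACC=2
Event 5 (EXEC): [IRQ0] PC=1: IRET -> resume IRQ1 at PC=0 (depth now 1)
Event 6 (EXEC): [IRQ1] PC=0: INC 2 -> ACC=4
Event 7 (EXEC): [IRQ1] PC=1: DEC 3 -> ACC=1
Event 8 (INT 1): INT 1 arrives: push (IRQ1, PC=2), enter IRQ1 at PC=0 (depth now 2)
Event 9 (EXEC): [IRQ1] PC=0: INC 2 -> ACC=3
Event 10 (EXEC): [IRQ1] PC=1: DEC 3 -> ACC=0
Event 11 (EXEC): [IRQ1] PC=2: INC 3 -> ACC=3
Event 12 (EXEC): [IRQ1] PC=3: IRET -> resume IRQ1 at PC=2 (depth now 1)
Event 13 (EXEC): [IRQ1] PC=2: INC 3 -> ACC=6
Event 14 (EXEC): [IRQ1] PC=3: IRET -> resume MAIN at PC=1 (depth now 0)
Event 15 (EXEC): [MAIN] PC=1: INC 4 -> ACC=10
Event 16 (EXEC): [MAIN] PC=2: INC 5 -> ACC=15
Event 17 (INT 0): INT 0 arrives: push (MAIN, PC=3), enter IRQ0 at PC=0 (depth now 1)
Event 18 (INT 1): INT 1 arrives: push (IRQ0, PC=0), enter IRQ1 at PC=0 (depth now 2)
Event 19 (EXEC): [IRQ1] PC=0: INC 2 -> ACC=17
Event 20 (EXEC): [IRQ1] PC=1: DEC 3 -> ACC=14
Event 21 (EXEC): [IRQ1] PC=2: INC 3 -> ACC=17
Event 22 (EXEC): [IRQ1] PC=3: IRET -> resume IRQ0 at PC=0 (depth now 1)
Event 23 (EXEC): [IRQ0] PC=0: INC 2 -> ACC=19
Event 24 (EXEC): [IRQ0] PC=1: IRET -> resume MAIN at PC=3 (depth now 0)
Event 25 (EXEC): [MAIN] PC=3: INC 1 -> ACC=20
Event 26 (EXEC): [MAIN] PC=4: INC 5 -> ACC=25
Event 27 (EXEC): [MAIN] PC=5: NOP
Event 28 (EXEC): [MAIN] PC=6: HALT

Answer: 25 MAIN 0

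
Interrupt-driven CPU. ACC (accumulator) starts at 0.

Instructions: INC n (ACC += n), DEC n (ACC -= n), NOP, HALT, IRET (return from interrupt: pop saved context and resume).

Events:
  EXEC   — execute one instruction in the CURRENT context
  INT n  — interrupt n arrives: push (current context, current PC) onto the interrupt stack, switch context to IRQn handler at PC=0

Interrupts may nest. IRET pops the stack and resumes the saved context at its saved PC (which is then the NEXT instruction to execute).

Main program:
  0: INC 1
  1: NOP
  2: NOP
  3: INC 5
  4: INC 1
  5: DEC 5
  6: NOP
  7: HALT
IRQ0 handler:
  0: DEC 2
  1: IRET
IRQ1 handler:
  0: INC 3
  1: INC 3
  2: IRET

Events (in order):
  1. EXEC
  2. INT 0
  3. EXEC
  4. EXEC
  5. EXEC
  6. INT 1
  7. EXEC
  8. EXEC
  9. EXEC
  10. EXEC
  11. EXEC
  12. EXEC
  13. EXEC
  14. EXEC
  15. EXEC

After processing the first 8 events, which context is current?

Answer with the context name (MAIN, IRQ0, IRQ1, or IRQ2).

Answer: IRQ1

Derivation:
Event 1 (EXEC): [MAIN] PC=0: INC 1 -> ACC=1
Event 2 (INT 0): INT 0 arrives: push (MAIN, PC=1), enter IRQ0 at PC=0 (depth now 1)
Event 3 (EXEC): [IRQ0] PC=0: DEC 2 -> ACC=-1
Event 4 (EXEC): [IRQ0] PC=1: IRET -> resume MAIN at PC=1 (depth now 0)
Event 5 (EXEC): [MAIN] PC=1: NOP
Event 6 (INT 1): INT 1 arrives: push (MAIN, PC=2), enter IRQ1 at PC=0 (depth now 1)
Event 7 (EXEC): [IRQ1] PC=0: INC 3 -> ACC=2
Event 8 (EXEC): [IRQ1] PC=1: INC 3 -> ACC=5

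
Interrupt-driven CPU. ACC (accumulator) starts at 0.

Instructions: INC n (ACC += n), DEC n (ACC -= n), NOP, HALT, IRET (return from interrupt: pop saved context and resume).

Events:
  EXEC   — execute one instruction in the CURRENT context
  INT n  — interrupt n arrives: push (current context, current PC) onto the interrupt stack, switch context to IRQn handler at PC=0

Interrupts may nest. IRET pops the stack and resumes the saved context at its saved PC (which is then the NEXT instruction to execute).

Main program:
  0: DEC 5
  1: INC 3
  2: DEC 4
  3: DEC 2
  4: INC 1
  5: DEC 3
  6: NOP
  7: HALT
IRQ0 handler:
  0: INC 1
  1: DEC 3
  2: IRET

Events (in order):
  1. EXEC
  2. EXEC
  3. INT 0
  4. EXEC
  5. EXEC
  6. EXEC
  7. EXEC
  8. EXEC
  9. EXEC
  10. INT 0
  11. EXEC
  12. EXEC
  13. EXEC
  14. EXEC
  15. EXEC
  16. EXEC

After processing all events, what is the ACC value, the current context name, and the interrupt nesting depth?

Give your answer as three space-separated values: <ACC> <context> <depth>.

Answer: -14 MAIN 0

Derivation:
Event 1 (EXEC): [MAIN] PC=0: DEC 5 -> ACC=-5
Event 2 (EXEC): [MAIN] PC=1: INC 3 -> ACC=-2
Event 3 (INT 0): INT 0 arrives: push (MAIN, PC=2), enter IRQ0 at PC=0 (depth now 1)
Event 4 (EXEC): [IRQ0] PC=0: INC 1 -> ACC=-1
Event 5 (EXEC): [IRQ0] PC=1: DEC 3 -> ACC=-4
Event 6 (EXEC): [IRQ0] PC=2: IRET -> resume MAIN at PC=2 (depth now 0)
Event 7 (EXEC): [MAIN] PC=2: DEC 4 -> ACC=-8
Event 8 (EXEC): [MAIN] PC=3: DEC 2 -> ACC=-10
Event 9 (EXEC): [MAIN] PC=4: INC 1 -> ACC=-9
Event 10 (INT 0): INT 0 arrives: push (MAIN, PC=5), enter IRQ0 at PC=0 (depth now 1)
Event 11 (EXEC): [IRQ0] PC=0: INC 1 -> ACC=-8
Event 12 (EXEC): [IRQ0] PC=1: DEC 3 -> ACC=-11
Event 13 (EXEC): [IRQ0] PC=2: IRET -> resume MAIN at PC=5 (depth now 0)
Event 14 (EXEC): [MAIN] PC=5: DEC 3 -> ACC=-14
Event 15 (EXEC): [MAIN] PC=6: NOP
Event 16 (EXEC): [MAIN] PC=7: HALT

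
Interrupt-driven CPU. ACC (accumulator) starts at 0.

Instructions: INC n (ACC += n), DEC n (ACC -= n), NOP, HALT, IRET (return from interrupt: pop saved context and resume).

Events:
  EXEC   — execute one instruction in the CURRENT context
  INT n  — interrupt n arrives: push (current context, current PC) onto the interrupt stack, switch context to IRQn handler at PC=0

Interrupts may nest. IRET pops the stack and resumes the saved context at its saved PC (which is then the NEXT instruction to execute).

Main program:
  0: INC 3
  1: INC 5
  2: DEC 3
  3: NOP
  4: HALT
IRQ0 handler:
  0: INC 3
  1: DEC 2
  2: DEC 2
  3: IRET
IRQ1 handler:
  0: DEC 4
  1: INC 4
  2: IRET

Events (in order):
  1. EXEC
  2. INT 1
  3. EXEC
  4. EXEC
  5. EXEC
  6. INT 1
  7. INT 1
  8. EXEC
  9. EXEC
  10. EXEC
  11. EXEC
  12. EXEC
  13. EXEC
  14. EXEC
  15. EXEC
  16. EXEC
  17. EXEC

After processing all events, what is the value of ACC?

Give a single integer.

Event 1 (EXEC): [MAIN] PC=0: INC 3 -> ACC=3
Event 2 (INT 1): INT 1 arrives: push (MAIN, PC=1), enter IRQ1 at PC=0 (depth now 1)
Event 3 (EXEC): [IRQ1] PC=0: DEC 4 -> ACC=-1
Event 4 (EXEC): [IRQ1] PC=1: INC 4 -> ACC=3
Event 5 (EXEC): [IRQ1] PC=2: IRET -> resume MAIN at PC=1 (depth now 0)
Event 6 (INT 1): INT 1 arrives: push (MAIN, PC=1), enter IRQ1 at PC=0 (depth now 1)
Event 7 (INT 1): INT 1 arrives: push (IRQ1, PC=0), enter IRQ1 at PC=0 (depth now 2)
Event 8 (EXEC): [IRQ1] PC=0: DEC 4 -> ACC=-1
Event 9 (EXEC): [IRQ1] PC=1: INC 4 -> ACC=3
Event 10 (EXEC): [IRQ1] PC=2: IRET -> resume IRQ1 at PC=0 (depth now 1)
Event 11 (EXEC): [IRQ1] PC=0: DEC 4 -> ACC=-1
Event 12 (EXEC): [IRQ1] PC=1: INC 4 -> ACC=3
Event 13 (EXEC): [IRQ1] PC=2: IRET -> resume MAIN at PC=1 (depth now 0)
Event 14 (EXEC): [MAIN] PC=1: INC 5 -> ACC=8
Event 15 (EXEC): [MAIN] PC=2: DEC 3 -> ACC=5
Event 16 (EXEC): [MAIN] PC=3: NOP
Event 17 (EXEC): [MAIN] PC=4: HALT

Answer: 5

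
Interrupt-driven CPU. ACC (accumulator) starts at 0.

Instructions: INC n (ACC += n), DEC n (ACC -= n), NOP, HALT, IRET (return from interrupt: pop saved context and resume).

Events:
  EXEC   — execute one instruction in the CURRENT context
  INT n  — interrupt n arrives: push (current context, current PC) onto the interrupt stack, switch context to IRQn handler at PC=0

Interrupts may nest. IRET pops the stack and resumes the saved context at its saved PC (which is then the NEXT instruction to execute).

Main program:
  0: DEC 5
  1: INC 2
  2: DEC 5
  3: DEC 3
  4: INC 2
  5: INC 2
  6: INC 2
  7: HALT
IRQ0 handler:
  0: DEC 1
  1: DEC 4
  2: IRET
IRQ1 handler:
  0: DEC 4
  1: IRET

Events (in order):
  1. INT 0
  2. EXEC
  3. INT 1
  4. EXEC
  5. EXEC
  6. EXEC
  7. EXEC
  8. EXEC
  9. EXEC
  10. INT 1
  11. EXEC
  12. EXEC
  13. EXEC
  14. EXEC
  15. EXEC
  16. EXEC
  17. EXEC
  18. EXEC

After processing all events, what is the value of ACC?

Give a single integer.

Answer: -18

Derivation:
Event 1 (INT 0): INT 0 arrives: push (MAIN, PC=0), enter IRQ0 at PC=0 (depth now 1)
Event 2 (EXEC): [IRQ0] PC=0: DEC 1 -> ACC=-1
Event 3 (INT 1): INT 1 arrives: push (IRQ0, PC=1), enter IRQ1 at PC=0 (depth now 2)
Event 4 (EXEC): [IRQ1] PC=0: DEC 4 -> ACC=-5
Event 5 (EXEC): [IRQ1] PC=1: IRET -> resume IRQ0 at PC=1 (depth now 1)
Event 6 (EXEC): [IRQ0] PC=1: DEC 4 -> ACC=-9
Event 7 (EXEC): [IRQ0] PC=2: IRET -> resume MAIN at PC=0 (depth now 0)
Event 8 (EXEC): [MAIN] PC=0: DEC 5 -> ACC=-14
Event 9 (EXEC): [MAIN] PC=1: INC 2 -> ACC=-12
Event 10 (INT 1): INT 1 arrives: push (MAIN, PC=2), enter IRQ1 at PC=0 (depth now 1)
Event 11 (EXEC): [IRQ1] PC=0: DEC 4 -> ACC=-16
Event 12 (EXEC): [IRQ1] PC=1: IRET -> resume MAIN at PC=2 (depth now 0)
Event 13 (EXEC): [MAIN] PC=2: DEC 5 -> ACC=-21
Event 14 (EXEC): [MAIN] PC=3: DEC 3 -> ACC=-24
Event 15 (EXEC): [MAIN] PC=4: INC 2 -> ACC=-22
Event 16 (EXEC): [MAIN] PC=5: INC 2 -> ACC=-20
Event 17 (EXEC): [MAIN] PC=6: INC 2 -> ACC=-18
Event 18 (EXEC): [MAIN] PC=7: HALT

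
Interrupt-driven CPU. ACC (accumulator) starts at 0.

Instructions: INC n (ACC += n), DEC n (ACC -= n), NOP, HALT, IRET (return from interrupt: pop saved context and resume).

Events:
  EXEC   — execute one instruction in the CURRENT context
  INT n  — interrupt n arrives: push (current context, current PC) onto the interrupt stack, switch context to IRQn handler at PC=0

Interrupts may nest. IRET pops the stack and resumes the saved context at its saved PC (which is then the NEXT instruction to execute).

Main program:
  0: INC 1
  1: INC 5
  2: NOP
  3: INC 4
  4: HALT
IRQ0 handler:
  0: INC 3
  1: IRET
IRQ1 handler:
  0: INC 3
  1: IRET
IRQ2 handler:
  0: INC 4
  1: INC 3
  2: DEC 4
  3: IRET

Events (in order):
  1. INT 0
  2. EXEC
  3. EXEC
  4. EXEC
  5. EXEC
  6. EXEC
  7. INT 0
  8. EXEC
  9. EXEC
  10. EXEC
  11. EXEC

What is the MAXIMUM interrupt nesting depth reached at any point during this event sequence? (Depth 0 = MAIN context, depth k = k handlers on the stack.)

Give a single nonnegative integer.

Event 1 (INT 0): INT 0 arrives: push (MAIN, PC=0), enter IRQ0 at PC=0 (depth now 1) [depth=1]
Event 2 (EXEC): [IRQ0] PC=0: INC 3 -> ACC=3 [depth=1]
Event 3 (EXEC): [IRQ0] PC=1: IRET -> resume MAIN at PC=0 (depth now 0) [depth=0]
Event 4 (EXEC): [MAIN] PC=0: INC 1 -> ACC=4 [depth=0]
Event 5 (EXEC): [MAIN] PC=1: INC 5 -> ACC=9 [depth=0]
Event 6 (EXEC): [MAIN] PC=2: NOP [depth=0]
Event 7 (INT 0): INT 0 arrives: push (MAIN, PC=3), enter IRQ0 at PC=0 (depth now 1) [depth=1]
Event 8 (EXEC): [IRQ0] PC=0: INC 3 -> ACC=12 [depth=1]
Event 9 (EXEC): [IRQ0] PC=1: IRET -> resume MAIN at PC=3 (depth now 0) [depth=0]
Event 10 (EXEC): [MAIN] PC=3: INC 4 -> ACC=16 [depth=0]
Event 11 (EXEC): [MAIN] PC=4: HALT [depth=0]
Max depth observed: 1

Answer: 1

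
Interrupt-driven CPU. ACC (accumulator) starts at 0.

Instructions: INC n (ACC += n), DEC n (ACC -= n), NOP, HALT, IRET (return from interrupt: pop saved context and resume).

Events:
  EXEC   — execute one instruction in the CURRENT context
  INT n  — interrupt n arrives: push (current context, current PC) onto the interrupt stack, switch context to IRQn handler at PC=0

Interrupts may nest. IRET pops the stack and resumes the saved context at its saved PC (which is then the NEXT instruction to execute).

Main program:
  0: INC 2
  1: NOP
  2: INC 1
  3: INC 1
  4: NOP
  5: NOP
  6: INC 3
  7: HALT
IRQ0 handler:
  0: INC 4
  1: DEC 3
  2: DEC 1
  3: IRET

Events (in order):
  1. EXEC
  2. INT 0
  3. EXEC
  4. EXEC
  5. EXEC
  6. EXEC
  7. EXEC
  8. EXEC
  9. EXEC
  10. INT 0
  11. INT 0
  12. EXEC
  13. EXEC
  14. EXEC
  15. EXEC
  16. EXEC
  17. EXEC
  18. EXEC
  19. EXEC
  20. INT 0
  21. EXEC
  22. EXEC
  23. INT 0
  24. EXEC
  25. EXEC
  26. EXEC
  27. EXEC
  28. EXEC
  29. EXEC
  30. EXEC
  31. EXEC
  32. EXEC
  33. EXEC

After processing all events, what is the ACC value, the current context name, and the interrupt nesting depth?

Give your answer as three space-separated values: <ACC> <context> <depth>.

Answer: 7 MAIN 0

Derivation:
Event 1 (EXEC): [MAIN] PC=0: INC 2 -> ACC=2
Event 2 (INT 0): INT 0 arrives: push (MAIN, PC=1), enter IRQ0 at PC=0 (depth now 1)
Event 3 (EXEC): [IRQ0] PC=0: INC 4 -> ACC=6
Event 4 (EXEC): [IRQ0] PC=1: DEC 3 -> ACC=3
Event 5 (EXEC): [IRQ0] PC=2: DEC 1 -> ACC=2
Event 6 (EXEC): [IRQ0] PC=3: IRET -> resume MAIN at PC=1 (depth now 0)
Event 7 (EXEC): [MAIN] PC=1: NOP
Event 8 (EXEC): [MAIN] PC=2: INC 1 -> ACC=3
Event 9 (EXEC): [MAIN] PC=3: INC 1 -> ACC=4
Event 10 (INT 0): INT 0 arrives: push (MAIN, PC=4), enter IRQ0 at PC=0 (depth now 1)
Event 11 (INT 0): INT 0 arrives: push (IRQ0, PC=0), enter IRQ0 at PC=0 (depth now 2)
Event 12 (EXEC): [IRQ0] PC=0: INC 4 -> ACC=8
Event 13 (EXEC): [IRQ0] PC=1: DEC 3 -> ACC=5
Event 14 (EXEC): [IRQ0] PC=2: DEC 1 -> ACC=4
Event 15 (EXEC): [IRQ0] PC=3: IRET -> resume IRQ0 at PC=0 (depth now 1)
Event 16 (EXEC): [IRQ0] PC=0: INC 4 -> ACC=8
Event 17 (EXEC): [IRQ0] PC=1: DEC 3 -> ACC=5
Event 18 (EXEC): [IRQ0] PC=2: DEC 1 -> ACC=4
Event 19 (EXEC): [IRQ0] PC=3: IRET -> resume MAIN at PC=4 (depth now 0)
Event 20 (INT 0): INT 0 arrives: push (MAIN, PC=4), enter IRQ0 at PC=0 (depth now 1)
Event 21 (EXEC): [IRQ0] PC=0: INC 4 -> ACC=8
Event 22 (EXEC): [IRQ0] PC=1: DEC 3 -> ACC=5
Event 23 (INT 0): INT 0 arrives: push (IRQ0, PC=2), enter IRQ0 at PC=0 (depth now 2)
Event 24 (EXEC): [IRQ0] PC=0: INC 4 -> ACC=9
Event 25 (EXEC): [IRQ0] PC=1: DEC 3 -> ACC=6
Event 26 (EXEC): [IRQ0] PC=2: DEC 1 -> ACC=5
Event 27 (EXEC): [IRQ0] PC=3: IRET -> resume IRQ0 at PC=2 (depth now 1)
Event 28 (EXEC): [IRQ0] PC=2: DEC 1 -> ACC=4
Event 29 (EXEC): [IRQ0] PC=3: IRET -> resume MAIN at PC=4 (depth now 0)
Event 30 (EXEC): [MAIN] PC=4: NOP
Event 31 (EXEC): [MAIN] PC=5: NOP
Event 32 (EXEC): [MAIN] PC=6: INC 3 -> ACC=7
Event 33 (EXEC): [MAIN] PC=7: HALT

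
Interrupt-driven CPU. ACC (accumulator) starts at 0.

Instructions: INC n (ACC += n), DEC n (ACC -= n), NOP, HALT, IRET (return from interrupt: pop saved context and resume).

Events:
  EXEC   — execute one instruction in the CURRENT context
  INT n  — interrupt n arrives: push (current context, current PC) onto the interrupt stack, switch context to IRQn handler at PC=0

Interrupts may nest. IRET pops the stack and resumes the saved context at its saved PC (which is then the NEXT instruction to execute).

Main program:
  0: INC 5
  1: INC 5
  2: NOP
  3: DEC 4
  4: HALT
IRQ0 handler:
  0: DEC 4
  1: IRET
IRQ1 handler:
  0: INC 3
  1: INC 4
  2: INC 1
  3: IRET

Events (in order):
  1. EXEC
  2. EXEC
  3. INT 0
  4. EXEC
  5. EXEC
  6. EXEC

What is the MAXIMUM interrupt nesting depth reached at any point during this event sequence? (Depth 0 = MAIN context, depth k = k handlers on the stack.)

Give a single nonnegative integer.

Answer: 1

Derivation:
Event 1 (EXEC): [MAIN] PC=0: INC 5 -> ACC=5 [depth=0]
Event 2 (EXEC): [MAIN] PC=1: INC 5 -> ACC=10 [depth=0]
Event 3 (INT 0): INT 0 arrives: push (MAIN, PC=2), enter IRQ0 at PC=0 (depth now 1) [depth=1]
Event 4 (EXEC): [IRQ0] PC=0: DEC 4 -> ACC=6 [depth=1]
Event 5 (EXEC): [IRQ0] PC=1: IRET -> resume MAIN at PC=2 (depth now 0) [depth=0]
Event 6 (EXEC): [MAIN] PC=2: NOP [depth=0]
Max depth observed: 1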